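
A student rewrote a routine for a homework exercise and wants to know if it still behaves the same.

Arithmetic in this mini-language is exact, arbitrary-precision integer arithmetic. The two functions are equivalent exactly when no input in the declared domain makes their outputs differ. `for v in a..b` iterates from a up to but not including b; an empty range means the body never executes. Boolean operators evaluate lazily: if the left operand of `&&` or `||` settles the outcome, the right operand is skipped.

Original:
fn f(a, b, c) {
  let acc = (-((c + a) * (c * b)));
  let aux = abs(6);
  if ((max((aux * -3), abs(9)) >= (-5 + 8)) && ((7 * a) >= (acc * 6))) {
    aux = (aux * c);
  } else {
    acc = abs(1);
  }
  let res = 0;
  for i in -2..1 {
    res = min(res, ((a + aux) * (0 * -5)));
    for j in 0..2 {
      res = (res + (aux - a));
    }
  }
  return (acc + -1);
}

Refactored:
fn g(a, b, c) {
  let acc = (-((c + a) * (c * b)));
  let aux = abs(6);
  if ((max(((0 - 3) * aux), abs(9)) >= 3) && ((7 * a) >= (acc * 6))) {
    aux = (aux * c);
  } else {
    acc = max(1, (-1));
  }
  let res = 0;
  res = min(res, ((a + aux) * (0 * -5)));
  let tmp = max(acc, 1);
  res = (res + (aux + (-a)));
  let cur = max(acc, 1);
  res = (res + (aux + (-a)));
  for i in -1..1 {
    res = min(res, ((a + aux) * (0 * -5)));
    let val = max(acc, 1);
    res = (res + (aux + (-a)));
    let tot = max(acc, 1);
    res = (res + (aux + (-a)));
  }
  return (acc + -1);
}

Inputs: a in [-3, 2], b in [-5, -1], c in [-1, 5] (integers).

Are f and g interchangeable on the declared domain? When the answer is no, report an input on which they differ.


Although arithmetic usage differs; and local variable names differ; and statement counts differ; and constant usage differs; and min/max/abs usage differs; and loop structure differs, 210/210 inputs agree.
verdict: equivalent


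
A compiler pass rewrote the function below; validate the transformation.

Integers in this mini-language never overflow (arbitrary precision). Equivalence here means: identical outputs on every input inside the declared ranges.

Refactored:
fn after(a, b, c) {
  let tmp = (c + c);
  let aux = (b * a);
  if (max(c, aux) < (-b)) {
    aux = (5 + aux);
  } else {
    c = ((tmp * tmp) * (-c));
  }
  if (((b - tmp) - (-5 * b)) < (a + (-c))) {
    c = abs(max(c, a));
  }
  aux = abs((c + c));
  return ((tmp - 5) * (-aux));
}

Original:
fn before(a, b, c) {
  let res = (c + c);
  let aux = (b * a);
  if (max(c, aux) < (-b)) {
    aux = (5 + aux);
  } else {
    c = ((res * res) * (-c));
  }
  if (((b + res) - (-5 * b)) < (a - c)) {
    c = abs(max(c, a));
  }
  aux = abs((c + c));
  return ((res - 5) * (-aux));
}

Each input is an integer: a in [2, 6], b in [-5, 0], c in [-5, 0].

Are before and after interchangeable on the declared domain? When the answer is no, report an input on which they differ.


The rewrite breaks on a=5, b=0, c=-1, where the results are 70 and 56.
before: res=-2, then aux=0, then (max(c, aux) < (-b)) is false, then c=4, then (((b + res) - (-5 * b)) < (a - c)) is true, then c=5, then aux=10, then returns 70
after: tmp=-2, then aux=0, then (max(c, aux) < (-b)) is false, then c=4, then (((b - tmp) - (-5 * b)) < (a + (-c))) is false, then aux=8, then returns 56
verdict: not equivalent; witness: a=5, b=0, c=-1


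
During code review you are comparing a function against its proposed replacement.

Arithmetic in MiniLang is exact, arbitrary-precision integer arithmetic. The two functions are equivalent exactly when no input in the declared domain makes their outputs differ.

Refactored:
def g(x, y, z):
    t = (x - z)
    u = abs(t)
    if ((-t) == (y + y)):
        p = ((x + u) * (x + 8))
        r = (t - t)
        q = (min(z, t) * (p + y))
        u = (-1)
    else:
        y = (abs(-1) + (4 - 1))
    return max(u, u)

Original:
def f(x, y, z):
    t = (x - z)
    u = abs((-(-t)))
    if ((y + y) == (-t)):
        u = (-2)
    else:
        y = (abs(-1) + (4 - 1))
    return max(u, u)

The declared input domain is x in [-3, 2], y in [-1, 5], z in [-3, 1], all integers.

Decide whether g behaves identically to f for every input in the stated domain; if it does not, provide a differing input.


Run the pair on x=-3, y=0, z=-3.
f: t=0, then u=0, then ((y + y) == (-t)) is true, then u=-2, then returns -2
g: t=0, then u=0, then ((-t) == (y + y)) is true, then p=-15, then r=0, then q=45, then u=-1, then returns -1
-2 against -1: the behavior changed.
verdict: not equivalent; witness: x=-3, y=0, z=-3


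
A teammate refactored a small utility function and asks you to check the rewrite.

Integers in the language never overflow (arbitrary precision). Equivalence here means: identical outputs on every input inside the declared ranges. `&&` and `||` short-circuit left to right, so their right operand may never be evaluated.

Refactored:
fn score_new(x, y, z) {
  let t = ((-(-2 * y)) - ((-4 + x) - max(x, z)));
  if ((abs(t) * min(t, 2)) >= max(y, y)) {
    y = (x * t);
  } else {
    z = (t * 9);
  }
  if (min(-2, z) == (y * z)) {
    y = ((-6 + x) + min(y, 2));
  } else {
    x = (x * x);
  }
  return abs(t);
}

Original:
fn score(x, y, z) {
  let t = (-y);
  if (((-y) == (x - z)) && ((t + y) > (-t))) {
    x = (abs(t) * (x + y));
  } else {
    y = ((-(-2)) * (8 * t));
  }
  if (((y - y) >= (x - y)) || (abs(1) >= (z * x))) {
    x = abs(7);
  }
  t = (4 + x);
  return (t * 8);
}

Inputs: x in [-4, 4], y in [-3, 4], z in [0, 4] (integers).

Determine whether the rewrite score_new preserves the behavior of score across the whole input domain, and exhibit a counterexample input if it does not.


There is a counterexample at x=-4, y=-3, z=0: 88 on one side, 2 on the other.
score: t=3, then (((-y) == (x - z)) && ((t + y) > (-t))) is false, then y=48, then (((y - y) >= (x - y)) || (abs(1) >= (z * x))) is true, then x=7, then t=11, then returns 88
score_new: t=2, then ((abs(t) * min(t, 2)) >= max(y, y)) is true, then y=-8, then (min(-2, z) == (y * z)) is false, then x=16, then returns 2
verdict: not equivalent; witness: x=-4, y=-3, z=0


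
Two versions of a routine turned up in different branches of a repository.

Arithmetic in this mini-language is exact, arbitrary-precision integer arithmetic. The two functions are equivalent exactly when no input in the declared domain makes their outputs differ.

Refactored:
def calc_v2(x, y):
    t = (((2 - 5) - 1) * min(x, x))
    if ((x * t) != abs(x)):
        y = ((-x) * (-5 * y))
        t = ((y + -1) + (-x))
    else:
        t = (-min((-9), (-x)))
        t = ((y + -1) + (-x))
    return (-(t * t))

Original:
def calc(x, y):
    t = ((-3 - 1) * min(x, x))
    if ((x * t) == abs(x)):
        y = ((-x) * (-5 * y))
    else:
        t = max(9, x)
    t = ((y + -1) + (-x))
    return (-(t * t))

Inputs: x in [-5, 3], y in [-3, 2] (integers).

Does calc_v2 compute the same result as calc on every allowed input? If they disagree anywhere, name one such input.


Take x=-5, y=-3.
calc: t becomes 20; next ((x * t) == abs(x)) evaluates to false; next t becomes 9; next t becomes 1; next final value -1
calc_v2: t becomes 20; next ((x * t) != abs(x)) evaluates to true; next y becomes 75; next t becomes 79; next final value -6241
-1 vs -6241 — the two versions disagree here.
verdict: not equivalent; witness: x=-5, y=-3


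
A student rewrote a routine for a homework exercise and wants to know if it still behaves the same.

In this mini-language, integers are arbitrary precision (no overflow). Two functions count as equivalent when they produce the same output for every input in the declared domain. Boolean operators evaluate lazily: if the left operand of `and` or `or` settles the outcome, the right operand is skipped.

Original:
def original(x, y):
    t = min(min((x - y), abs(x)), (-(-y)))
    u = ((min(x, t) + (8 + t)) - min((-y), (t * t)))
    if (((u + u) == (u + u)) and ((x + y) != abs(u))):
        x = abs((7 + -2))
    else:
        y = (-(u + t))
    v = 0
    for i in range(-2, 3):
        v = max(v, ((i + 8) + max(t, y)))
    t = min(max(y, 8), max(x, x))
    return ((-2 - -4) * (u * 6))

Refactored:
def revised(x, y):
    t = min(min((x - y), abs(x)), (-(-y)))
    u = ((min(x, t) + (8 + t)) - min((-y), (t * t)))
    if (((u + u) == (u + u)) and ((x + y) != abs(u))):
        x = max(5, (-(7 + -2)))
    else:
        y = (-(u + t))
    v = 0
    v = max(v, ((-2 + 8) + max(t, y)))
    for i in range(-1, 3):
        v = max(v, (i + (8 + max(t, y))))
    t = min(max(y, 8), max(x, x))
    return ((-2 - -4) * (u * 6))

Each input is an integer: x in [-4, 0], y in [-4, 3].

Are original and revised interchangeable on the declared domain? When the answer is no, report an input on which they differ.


Although arithmetic usage differs, plus loop structure differs, plus min/max/abs usage differs, plus statement counts differ, plus constant usage differs, 40/40 inputs agree.
verdict: equivalent


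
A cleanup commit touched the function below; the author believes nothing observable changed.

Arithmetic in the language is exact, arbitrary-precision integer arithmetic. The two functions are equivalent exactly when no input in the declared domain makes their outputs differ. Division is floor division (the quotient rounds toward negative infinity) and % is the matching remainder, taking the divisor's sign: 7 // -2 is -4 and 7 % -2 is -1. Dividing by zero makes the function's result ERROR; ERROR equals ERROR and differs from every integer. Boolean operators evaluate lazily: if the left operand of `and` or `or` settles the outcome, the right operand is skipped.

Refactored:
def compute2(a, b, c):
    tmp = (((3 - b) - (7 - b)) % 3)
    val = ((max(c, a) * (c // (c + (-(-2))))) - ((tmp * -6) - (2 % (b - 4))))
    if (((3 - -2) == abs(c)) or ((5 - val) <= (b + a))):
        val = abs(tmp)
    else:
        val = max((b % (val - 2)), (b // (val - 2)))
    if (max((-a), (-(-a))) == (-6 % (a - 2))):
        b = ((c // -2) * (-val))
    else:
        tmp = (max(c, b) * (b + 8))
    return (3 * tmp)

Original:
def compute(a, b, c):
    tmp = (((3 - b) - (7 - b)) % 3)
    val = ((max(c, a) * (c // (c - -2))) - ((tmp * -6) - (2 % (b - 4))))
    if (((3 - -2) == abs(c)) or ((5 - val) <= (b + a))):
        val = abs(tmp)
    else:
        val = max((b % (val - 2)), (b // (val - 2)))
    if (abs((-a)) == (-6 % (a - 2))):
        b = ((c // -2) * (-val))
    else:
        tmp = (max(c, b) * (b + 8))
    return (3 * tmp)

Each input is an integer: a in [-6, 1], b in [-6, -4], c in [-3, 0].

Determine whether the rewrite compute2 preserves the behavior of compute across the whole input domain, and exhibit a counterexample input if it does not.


Differences: arithmetic usage differs; also min/max/abs usage differs — yet all 96 inputs agree.
verdict: equivalent


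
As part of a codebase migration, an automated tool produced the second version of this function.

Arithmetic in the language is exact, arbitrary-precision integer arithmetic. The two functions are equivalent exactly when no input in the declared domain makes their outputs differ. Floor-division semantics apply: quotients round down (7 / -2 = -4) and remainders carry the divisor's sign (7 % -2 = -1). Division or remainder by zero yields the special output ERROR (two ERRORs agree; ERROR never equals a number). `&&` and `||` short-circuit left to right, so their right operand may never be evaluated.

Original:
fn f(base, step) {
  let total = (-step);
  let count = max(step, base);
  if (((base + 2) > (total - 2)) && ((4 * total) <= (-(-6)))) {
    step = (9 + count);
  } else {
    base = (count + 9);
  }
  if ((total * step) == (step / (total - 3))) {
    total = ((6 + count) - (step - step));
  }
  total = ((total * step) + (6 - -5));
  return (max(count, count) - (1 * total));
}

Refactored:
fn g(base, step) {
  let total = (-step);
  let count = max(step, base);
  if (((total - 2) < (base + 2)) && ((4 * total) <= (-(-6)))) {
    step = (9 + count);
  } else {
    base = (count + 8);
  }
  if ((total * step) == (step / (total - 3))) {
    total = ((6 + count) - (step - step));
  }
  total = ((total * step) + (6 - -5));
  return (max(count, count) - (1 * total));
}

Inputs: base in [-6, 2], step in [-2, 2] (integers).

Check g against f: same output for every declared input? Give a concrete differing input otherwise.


Equivalent. The one real change (`9` became `8`) has no effect anywhere in the declared ranges.
An exhaustive pass over the 45 declared inputs shows identical outputs.
One worked example (base=-2, step=1) — f: total = -1; count = 1; (((base + 2) > (total - 2)) && ((4 * total) <= (-(-6)))) -> true; step = 10; ((total * step) == (step / (total - 3))) -> false; total = 1; return 0; g: total = -1; count = 1; (((total - 2) < (base + 2)) && ((4 * total) <= (-(-6)))) -> true; step = 10; ((total * step) == (step / (total - 3))) -> false; total = 1; return 0; agreement on 0.
verdict: equivalent


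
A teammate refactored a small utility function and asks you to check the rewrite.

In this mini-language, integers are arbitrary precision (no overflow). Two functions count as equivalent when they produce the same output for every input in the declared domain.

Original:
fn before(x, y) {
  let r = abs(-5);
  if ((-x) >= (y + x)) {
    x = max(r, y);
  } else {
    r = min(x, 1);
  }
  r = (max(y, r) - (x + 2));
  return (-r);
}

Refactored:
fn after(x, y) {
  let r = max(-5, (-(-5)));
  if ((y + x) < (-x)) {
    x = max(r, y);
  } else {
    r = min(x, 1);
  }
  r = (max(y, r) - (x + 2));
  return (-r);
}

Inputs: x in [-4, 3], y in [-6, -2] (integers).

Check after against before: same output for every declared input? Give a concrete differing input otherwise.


Consider the input x=2, y=-4.
before: r := 5 | ((-x) >= (y + x)): true | x := 5 | r := -2 | result 2
after: r := 5 | ((y + x) < (-x)): false | r := 1 | r := -3 | result 3
2 and 3 differ, so these are not the same function on this domain.
verdict: not equivalent; witness: x=2, y=-4


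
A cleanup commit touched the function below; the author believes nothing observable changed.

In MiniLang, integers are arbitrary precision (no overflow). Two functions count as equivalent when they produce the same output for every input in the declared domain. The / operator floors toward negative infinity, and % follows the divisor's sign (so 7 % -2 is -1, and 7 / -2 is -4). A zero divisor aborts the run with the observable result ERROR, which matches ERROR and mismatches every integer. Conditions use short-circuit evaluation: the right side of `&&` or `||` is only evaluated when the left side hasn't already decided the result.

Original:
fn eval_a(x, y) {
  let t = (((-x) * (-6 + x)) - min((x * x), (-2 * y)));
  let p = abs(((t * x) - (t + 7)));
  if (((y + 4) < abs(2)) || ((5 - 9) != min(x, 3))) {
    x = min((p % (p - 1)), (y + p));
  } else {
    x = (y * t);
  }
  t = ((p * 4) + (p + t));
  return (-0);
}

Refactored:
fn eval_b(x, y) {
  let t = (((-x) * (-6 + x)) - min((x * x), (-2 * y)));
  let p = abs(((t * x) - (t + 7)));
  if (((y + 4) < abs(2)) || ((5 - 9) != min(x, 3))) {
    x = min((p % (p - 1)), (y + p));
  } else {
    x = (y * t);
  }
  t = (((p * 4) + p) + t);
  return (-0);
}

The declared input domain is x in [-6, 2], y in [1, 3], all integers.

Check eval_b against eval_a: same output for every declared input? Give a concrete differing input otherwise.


Equivalent — the differences include same computation, different form, yet no declared input distinguishes the two.
Spot check at x=-4, y=3 — eval_a: t := -34 | p := 163 | (((y + 4) < abs(2)) || ((5 - 9) != min(x, 3))): false | x := -102 | t := 781 | result 0. eval_b: t := -34 | p := 163 | (((y + 4) < abs(2)) || ((5 - 9) != min(x, 3))): false | x := -102 | t := 781 | result 0. Both give 0.
Sweeping the whole domain (27 inputs) finds no disagreement.
verdict: equivalent


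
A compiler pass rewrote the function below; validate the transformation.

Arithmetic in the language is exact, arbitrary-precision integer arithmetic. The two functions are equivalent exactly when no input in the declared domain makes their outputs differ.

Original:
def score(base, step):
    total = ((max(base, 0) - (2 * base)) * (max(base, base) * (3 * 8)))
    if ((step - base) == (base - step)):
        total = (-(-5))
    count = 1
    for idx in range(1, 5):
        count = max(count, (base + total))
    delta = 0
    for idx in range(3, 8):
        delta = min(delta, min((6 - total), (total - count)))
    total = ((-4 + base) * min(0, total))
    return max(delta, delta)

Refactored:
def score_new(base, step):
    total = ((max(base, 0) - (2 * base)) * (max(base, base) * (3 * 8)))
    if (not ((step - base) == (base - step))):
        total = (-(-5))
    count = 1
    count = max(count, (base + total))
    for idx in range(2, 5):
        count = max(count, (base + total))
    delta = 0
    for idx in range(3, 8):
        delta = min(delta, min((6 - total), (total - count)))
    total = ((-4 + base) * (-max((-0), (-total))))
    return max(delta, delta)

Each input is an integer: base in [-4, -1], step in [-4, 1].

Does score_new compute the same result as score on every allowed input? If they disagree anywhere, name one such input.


Run the pair on base=-4, step=-4.
score: total=-768, then ((step - base) == (base - step)) is true, then total=5, then count=1, then (idx=1), then count=1, then (idx=2), then count=1, then (idx=3), then count=1, then (idx=4), then count=1, then delta=0, then (idx=3), then delta=0, then (idx=4), then delta=0, then (idx=5), then delta=0, then (idx=6), then delta=0, then (idx=7), then delta=0, then total=0, then returns 0
score_new: total=-768, then (not ((step - base) == (base - step))) is false, then count=1, then count=1, then (idx=2), then count=1, then (idx=3), then count=1, then (idx=4), then count=1, then delta=0, then (idx=3), then delta=-769, then (idx=4), then delta=-769, then (idx=5), then delta=-769, then (idx=6), then delta=-769, then (idx=7), then delta=-769, then total=6144, then returns -769
0 vs -769 — the two versions disagree here.
verdict: not equivalent; witness: base=-4, step=-4


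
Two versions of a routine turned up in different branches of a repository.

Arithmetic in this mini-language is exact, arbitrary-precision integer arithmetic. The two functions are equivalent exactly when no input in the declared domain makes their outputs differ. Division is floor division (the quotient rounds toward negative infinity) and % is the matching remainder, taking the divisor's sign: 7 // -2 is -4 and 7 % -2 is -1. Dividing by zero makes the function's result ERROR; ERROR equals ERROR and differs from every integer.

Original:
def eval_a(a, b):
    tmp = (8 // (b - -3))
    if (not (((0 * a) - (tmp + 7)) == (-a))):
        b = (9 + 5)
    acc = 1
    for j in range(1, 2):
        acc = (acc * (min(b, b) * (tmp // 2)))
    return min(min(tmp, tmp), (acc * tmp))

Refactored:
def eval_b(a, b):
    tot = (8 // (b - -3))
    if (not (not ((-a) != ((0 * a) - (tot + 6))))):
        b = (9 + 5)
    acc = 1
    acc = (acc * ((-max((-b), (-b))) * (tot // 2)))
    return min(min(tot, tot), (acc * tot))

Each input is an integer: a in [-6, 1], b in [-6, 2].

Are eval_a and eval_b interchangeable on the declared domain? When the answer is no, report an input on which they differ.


The rewrite breaks on a=-2, b=-4, where the results are -8 and -128.
eval_a: tmp=-8, then (not (((0 * a) - (tmp + 7)) == (-a))) is true, then b=14, then acc=1, then (j=1), then acc=-56, then returns -8
eval_b: tot=-8, then (not (not ((-a) != ((0 * a) - (tot + 6))))) is false, then acc=1, then acc=16, then returns -128
verdict: not equivalent; witness: a=-2, b=-4


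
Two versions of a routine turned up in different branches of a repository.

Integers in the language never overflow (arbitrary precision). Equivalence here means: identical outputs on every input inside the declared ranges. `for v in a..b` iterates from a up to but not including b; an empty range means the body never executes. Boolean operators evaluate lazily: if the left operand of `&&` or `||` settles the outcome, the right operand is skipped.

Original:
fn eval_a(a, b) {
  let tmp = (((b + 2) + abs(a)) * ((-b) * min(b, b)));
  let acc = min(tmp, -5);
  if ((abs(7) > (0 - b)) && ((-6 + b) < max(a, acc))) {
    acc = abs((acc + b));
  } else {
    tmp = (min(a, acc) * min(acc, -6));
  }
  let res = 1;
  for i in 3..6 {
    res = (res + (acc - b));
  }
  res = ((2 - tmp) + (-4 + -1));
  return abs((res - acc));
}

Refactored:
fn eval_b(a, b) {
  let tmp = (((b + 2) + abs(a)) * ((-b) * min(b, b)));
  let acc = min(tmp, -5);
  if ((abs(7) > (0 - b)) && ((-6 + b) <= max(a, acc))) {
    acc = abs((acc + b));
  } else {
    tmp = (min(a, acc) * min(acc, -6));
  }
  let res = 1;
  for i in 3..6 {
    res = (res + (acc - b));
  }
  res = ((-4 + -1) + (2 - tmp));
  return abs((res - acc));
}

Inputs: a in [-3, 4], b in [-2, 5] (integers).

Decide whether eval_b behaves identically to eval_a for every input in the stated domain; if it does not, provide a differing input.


Try a=-3, b=3.
eval_a: tmp = -72; acc = -72; ((abs(7) > (0 - b)) && ((-6 + b) < max(a, acc))) -> false; tmp = 5184; res = 1; [i=3]; res = -74; [i=4]; res = -149; [i=5]; res = -224; res = -5187; return 5115
eval_b: tmp = -72; acc = -72; ((abs(7) > (0 - b)) && ((-6 + b) <= max(a, acc))) -> true; acc = 69; res = 1; [i=3]; res = 67; [i=4]; res = 133; [i=5]; res = 199; res = 69; return 0
5115 against 0: the behavior changed.
verdict: not equivalent; witness: a=-3, b=3


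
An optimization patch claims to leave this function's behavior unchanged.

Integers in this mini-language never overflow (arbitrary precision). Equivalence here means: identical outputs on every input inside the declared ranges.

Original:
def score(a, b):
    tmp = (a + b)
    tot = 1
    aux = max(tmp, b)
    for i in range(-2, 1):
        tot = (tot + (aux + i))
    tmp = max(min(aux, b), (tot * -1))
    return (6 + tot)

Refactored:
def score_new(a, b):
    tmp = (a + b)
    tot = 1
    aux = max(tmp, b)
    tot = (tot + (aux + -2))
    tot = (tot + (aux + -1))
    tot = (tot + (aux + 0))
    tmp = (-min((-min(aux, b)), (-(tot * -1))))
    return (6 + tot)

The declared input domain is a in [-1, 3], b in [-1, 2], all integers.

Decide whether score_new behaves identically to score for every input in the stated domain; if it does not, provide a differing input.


Side by side, the visible changes include: arithmetic usage differs, constant usage differs, loop structure differs, min/max/abs usage differs, local variable names differ, statement counts differ.
Spot check at a=-1, b=-1 — score: tmp := -2 | tot := 1 | aux := -1 | iter i=-2: | tot := -2 | iter i=-1: | tot := -4 | iter i=0: | tot := -5 | tmp := 5 | result 1. score_new: tmp := -2 | tot := 1 | aux := -1 | tot := -2 | tot := -4 | tot := -5 | tmp := 5 | result 1. Both give 1.
Across all 20 domain points the two functions coincide.
verdict: equivalent


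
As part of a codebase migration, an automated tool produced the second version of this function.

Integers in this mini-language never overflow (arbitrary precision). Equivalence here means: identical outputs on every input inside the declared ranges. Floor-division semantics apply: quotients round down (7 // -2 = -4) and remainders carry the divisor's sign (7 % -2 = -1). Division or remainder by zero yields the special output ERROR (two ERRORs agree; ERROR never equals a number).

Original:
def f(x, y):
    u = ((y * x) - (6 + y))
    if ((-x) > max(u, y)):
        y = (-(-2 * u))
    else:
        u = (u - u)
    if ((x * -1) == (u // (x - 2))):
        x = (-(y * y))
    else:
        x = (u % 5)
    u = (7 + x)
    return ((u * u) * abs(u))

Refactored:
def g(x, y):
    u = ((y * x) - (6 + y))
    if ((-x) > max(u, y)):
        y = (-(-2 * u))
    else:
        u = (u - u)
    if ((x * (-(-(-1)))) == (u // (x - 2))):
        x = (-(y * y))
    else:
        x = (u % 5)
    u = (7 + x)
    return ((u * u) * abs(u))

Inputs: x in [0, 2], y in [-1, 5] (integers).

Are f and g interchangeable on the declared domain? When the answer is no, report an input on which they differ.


The two are interchangeable: same computation, different form, and every declared input agrees.
Spot check at x=1, y=0 — f: u := -6 | ((-x) > max(u, y)): false | u := 0 | ((x * -1) == (u // (x - 2))): false | x := 0 | u := 7 | result 343. g: u := -6 | ((-x) > max(u, y)): false | u := 0 | ((x * (-(-(-1)))) == (u // (x - 2))): false | x := 0 | u := 7 | result 343. Both give 343.
Every one of the 21 inputs gives matching results.
verdict: equivalent


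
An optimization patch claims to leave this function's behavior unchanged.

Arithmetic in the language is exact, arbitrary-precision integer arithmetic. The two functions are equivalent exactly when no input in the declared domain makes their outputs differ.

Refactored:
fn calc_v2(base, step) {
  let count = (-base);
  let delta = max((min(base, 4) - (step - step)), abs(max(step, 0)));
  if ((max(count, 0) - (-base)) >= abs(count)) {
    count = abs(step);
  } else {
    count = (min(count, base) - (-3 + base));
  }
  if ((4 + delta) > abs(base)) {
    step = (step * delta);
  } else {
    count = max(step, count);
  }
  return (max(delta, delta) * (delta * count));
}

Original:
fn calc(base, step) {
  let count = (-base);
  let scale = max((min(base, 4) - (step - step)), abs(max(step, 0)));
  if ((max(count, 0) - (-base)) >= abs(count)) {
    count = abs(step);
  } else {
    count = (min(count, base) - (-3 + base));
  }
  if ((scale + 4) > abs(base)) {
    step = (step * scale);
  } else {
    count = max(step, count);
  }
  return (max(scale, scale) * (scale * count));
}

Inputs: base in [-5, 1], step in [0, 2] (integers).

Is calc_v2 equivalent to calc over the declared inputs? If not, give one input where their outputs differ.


Comparing the listings, the differences include: local variable names differ.
As a probe, take base=-3, step=1: calc runs count := 3 | scale := 1 | ((max(count, 0) - (-base)) >= abs(count)): false | count := 3 | ((scale + 4) > abs(base)): true | step := 1 | result 3; calc_v2 runs count := 3 | delta := 1 | ((max(count, 0) - (-base)) >= abs(count)): false | count := 3 | ((4 + delta) > abs(base)): true | step := 1 | result 3; both end at 3.
An exhaustive pass over the 21 declared inputs shows identical outputs.
verdict: equivalent


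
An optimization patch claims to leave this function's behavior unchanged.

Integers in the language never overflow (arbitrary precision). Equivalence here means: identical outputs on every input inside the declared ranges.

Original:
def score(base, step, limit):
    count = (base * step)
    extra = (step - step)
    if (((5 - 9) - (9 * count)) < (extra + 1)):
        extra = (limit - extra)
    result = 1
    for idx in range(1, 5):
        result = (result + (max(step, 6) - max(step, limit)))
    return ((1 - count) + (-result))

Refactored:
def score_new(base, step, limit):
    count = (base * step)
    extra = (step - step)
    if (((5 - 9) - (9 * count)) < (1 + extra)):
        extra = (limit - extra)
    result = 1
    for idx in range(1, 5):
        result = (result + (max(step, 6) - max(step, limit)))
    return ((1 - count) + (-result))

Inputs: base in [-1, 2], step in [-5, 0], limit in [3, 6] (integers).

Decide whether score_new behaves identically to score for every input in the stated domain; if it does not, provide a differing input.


Equivalent — the differences include same computation, different form, yet no declared input distinguishes the two.
Spot check at base=-1, step=-4, limit=6 — score: count := 4 | extra := 0 | (((5 - 9) - (9 * count)) < (extra + 1)): true | extra := 6 | result := 1 | iter idx=1: | result := 1 | iter idx=2: | result := 1 | iter idx=3: | result := 1 | iter idx=4: | result := 1 | result -4. score_new: count := 4 | extra := 0 | (((5 - 9) - (9 * count)) < (1 + extra)): true | extra := 6 | result := 1 | iter idx=1: | result := 1 | iter idx=2: | result := 1 | iter idx=3: | result := 1 | iter idx=4: | result := 1 | result -4. Both give -4.
Checked all 96 inputs in the declared domain: the outputs agree on every one.
verdict: equivalent


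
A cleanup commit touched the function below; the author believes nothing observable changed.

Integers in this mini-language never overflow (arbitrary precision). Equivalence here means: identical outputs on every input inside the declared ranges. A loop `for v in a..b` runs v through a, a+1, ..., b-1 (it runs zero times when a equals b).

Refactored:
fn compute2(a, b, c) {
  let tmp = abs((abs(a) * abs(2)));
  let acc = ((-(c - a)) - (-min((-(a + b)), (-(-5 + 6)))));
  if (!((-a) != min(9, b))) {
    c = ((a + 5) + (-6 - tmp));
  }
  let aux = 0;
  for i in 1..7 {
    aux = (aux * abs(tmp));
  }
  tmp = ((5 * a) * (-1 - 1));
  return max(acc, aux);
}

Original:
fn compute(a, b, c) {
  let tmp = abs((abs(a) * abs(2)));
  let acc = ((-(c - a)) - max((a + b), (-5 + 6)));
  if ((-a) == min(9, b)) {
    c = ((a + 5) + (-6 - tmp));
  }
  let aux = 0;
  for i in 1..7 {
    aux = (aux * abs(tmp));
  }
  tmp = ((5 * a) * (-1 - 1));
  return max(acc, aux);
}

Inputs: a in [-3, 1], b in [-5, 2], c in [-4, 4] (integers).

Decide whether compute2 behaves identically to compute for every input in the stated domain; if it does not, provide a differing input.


Reading the diff, among the changes: boolean connective usage differs, plus comparison usage differs, plus min/max/abs usage differs.
Spot check at a=0, b=1, c=1 — compute: tmp = 0; acc = -2; ((-a) == min(9, b)) -> false; aux = 0; [i=1]; aux = 0; [i=2]; aux = 0; [i=3]; aux = 0; [i=4]; aux = 0; [i=5]; aux = 0; [i=6]; aux = 0; tmp = 0; return 0. compute2: tmp = 0; acc = -2; (!((-a) != min(9, b))) -> false; aux = 0; [i=1]; aux = 0; [i=2]; aux = 0; [i=3]; aux = 0; [i=4]; aux = 0; [i=5]; aux = 0; [i=6]; aux = 0; tmp = 0; return 0. Both give 0.
Across all 360 domain points the two functions coincide.
verdict: equivalent


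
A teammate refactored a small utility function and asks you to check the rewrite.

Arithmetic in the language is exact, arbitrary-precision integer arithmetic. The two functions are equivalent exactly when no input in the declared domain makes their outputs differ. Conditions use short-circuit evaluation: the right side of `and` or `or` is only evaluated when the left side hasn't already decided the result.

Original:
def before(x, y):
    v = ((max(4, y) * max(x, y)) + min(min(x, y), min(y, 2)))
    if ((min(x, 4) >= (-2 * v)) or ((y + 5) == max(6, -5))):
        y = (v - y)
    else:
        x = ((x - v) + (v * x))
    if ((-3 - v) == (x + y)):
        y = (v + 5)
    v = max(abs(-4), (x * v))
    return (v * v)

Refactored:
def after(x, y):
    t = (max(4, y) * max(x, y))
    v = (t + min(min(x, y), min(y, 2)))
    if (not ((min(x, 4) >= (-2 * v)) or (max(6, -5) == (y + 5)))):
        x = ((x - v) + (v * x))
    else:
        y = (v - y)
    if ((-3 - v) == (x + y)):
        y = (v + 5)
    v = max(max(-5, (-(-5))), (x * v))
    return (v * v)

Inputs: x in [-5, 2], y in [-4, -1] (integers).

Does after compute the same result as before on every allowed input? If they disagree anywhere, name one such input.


These are not equivalent — on x=-5, y=-4 the outputs split (16 vs 25).
before: v := -21 | ((min(x, 4) >= (-2 * v)) or ((y + 5) == max(6, -5))): false | x := 121 | ((-3 - v) == (x + y)): false | v := 4 | result 16
after: t := -16 | v := -21 | (not ((min(x, 4) >= (-2 * v)) or (max(6, -5) == (y + 5)))): true | x := 121 | ((-3 - v) == (x + y)): false | v := 5 | result 25
verdict: not equivalent; witness: x=-5, y=-4


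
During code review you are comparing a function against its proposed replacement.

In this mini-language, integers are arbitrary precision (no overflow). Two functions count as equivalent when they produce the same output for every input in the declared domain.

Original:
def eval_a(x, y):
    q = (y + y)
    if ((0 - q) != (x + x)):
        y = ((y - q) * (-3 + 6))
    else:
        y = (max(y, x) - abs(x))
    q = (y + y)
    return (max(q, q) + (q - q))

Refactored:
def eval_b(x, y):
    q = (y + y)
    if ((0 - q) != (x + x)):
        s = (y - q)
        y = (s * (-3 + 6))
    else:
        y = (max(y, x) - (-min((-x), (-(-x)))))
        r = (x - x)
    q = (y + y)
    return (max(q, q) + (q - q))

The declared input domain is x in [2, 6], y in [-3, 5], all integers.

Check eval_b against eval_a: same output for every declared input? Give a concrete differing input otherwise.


Although statement counts differ, local variable names differ, min/max/abs usage differs, arithmetic usage differs, 45/45 inputs agree.
verdict: equivalent


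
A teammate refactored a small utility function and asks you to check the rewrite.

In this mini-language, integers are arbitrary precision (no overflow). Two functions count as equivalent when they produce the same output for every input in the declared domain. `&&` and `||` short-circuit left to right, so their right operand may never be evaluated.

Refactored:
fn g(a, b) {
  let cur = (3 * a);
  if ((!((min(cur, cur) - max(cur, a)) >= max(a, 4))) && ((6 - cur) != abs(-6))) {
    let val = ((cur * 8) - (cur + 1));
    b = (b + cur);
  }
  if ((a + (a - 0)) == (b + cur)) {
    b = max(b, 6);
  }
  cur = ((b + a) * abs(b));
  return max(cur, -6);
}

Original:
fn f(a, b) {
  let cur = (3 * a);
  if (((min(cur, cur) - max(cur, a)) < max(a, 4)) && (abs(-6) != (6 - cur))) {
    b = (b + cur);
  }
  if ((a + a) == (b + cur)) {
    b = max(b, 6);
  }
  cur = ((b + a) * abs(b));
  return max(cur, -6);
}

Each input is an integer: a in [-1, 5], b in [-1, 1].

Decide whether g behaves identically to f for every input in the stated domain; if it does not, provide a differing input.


This is a faithful refactor — comparison usage differs; also constant usage differs; also statement counts differ; also local variable names differ; also arithmetic usage differs; also boolean connective usage differs, but the computed results match everywhere.
One worked example (a=2, b=0) — f: cur = 6; (((min(cur, cur) - max(cur, a)) < max(a, 4)) && (abs(-6) != (6 - cur))) -> true; b = 6; ((a + a) == (b + cur)) -> false; cur = 48; return 48; g: cur = 6; ((!((min(cur, cur) - max(cur, a)) >= max(a, 4))) && ((6 - cur) != abs(-6))) -> true; val = 41; b = 6; ((a + (a - 0)) == (b + cur)) -> false; cur = 48; return 48; agreement on 48.
An exhaustive pass over the 21 declared inputs shows identical outputs.
verdict: equivalent


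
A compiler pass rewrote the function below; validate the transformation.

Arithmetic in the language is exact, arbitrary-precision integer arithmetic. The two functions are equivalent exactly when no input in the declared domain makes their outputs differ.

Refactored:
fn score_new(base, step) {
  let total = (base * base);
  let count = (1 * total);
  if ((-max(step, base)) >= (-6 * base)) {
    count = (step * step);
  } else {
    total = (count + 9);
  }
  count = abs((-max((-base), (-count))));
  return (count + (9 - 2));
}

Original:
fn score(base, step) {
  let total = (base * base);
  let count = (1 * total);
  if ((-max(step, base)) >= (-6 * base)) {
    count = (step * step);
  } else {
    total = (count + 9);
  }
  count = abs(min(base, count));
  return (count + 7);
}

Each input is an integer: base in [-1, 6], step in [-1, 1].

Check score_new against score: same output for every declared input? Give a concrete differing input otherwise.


The two versions differ — the changes include min/max/abs usage differs, plus arithmetic usage differs, plus constant usage differs.
Tracing base=1, step=-1: score: total := 1 | count := 1 | ((-max(step, base)) >= (-6 * base)): true | count := 1 | count := 1 | result 8 | score_new: total := 1 | count := 1 | ((-max(step, base)) >= (-6 * base)): true | count := 1 | count := 1 | result 8 — matching result 8.
Across all 24 domain points the two functions coincide.
verdict: equivalent


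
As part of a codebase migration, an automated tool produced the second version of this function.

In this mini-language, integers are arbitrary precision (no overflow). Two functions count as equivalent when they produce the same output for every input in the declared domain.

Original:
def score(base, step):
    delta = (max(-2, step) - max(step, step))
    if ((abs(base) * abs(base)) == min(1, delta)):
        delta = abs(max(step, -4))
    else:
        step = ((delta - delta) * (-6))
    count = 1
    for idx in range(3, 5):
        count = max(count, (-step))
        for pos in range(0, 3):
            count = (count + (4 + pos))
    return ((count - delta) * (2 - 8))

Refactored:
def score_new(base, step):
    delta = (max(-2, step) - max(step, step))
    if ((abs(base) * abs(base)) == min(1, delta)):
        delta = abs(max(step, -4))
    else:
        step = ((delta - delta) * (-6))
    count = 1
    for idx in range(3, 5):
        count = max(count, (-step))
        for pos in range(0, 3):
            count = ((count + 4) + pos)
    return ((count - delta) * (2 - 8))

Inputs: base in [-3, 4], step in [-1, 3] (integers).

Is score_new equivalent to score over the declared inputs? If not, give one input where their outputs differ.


Comparing the listings, the differences include: same computation, different form.
As a probe, take base=-3, step=2: score runs delta=0, then ((abs(base) * abs(base)) == min(1, delta)) is false, then step=0, then count=1, then (idx=3), then count=1, then (pos=0), then count=5, then (pos=1), then count=10, then (pos=2), then count=16, then (idx=4), then count=16, then (pos=0), then count=20, then (pos=1), then count=25, then (pos=2), then count=31, then returns -186; score_new runs delta=0, then ((abs(base) * abs(base)) == min(1, delta)) is false, then step=0, then count=1, then (idx=3), then count=1, then (pos=0), then count=5, then (pos=1), then count=10, then (pos=2), then count=16, then (idx=4), then count=16, then (pos=0), then count=20, then (pos=1), then count=25, then (pos=2), then count=31, then returns -186; both end at -186.
Sweeping the whole domain (40 inputs) finds no disagreement.
verdict: equivalent


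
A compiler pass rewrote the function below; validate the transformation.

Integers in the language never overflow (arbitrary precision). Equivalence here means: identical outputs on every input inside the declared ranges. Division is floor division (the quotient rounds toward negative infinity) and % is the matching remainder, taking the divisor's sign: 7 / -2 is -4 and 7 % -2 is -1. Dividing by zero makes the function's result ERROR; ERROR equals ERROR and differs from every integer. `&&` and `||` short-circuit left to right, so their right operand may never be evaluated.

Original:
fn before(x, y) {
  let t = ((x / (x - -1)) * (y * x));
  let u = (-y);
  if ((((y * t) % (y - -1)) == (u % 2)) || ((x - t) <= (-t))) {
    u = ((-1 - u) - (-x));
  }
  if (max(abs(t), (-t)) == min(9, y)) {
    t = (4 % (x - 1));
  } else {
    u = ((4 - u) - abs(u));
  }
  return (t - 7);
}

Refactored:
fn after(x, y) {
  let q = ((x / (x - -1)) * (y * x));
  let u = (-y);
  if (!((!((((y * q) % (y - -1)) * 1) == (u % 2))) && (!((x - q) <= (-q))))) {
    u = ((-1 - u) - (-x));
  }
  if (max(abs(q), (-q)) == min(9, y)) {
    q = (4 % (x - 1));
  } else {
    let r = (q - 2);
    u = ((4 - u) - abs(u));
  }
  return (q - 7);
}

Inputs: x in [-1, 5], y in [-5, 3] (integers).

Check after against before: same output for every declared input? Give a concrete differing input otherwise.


Changes here: arithmetic usage differs; also local variable names differ; also boolean connective usage differs; also constant usage differs; also statement counts differ; the full 63-point sweep finds no disagreement.
verdict: equivalent


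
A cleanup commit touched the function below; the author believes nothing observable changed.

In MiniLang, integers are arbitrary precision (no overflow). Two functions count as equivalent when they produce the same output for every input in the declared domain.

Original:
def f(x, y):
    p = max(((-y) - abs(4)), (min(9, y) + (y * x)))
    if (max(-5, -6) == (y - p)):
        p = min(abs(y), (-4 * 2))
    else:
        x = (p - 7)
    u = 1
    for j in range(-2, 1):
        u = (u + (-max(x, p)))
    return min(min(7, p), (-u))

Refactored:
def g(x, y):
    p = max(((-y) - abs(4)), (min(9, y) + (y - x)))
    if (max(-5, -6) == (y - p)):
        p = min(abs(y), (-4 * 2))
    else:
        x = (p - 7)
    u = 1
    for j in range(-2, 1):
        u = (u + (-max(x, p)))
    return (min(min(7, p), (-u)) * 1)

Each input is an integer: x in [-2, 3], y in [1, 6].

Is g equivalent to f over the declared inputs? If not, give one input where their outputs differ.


These are not equivalent — on x=-2, y=1 the outputs split (-4 vs 4).
f: p := -1 | (max(-5, -6) == (y - p)): false | x := -8 | u := 1 | iter j=-2: | u := 2 | iter j=-1: | u := 3 | iter j=0: | u := 4 | result -4
g: p := 4 | (max(-5, -6) == (y - p)): false | x := -3 | u := 1 | iter j=-2: | u := -3 | iter j=-1: | u := -7 | iter j=0: | u := -11 | result 4
verdict: not equivalent; witness: x=-2, y=1
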